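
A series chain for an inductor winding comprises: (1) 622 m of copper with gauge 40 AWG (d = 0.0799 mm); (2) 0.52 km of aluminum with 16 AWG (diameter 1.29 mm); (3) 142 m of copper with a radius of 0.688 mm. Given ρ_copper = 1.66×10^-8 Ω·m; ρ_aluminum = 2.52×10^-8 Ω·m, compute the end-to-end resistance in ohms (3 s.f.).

Seg 1: A = π(0.0799/2 mm)² = π(3.9950e-05 m)² = 5.014e-09 m²
R_1 = (1.66×10^-8)(622)/(5.014e-09) = 2059 Ω
Seg 2: A = π(1.29/2 mm)² = π(6.4500e-04 m)² = 1.307e-06 m²
R_2 = (2.52×10^-8)(520)/(1.307e-06) = 10.03 Ω
Seg 3: A = πr² = π(6.8800e-04 m)² = 1.487e-06 m²
R_3 = (1.66×10^-8)(142)/(1.487e-06) = 1.585 Ω
R_total = R_1 + R_2 + R_3 = 2070 Ω

2070 Ω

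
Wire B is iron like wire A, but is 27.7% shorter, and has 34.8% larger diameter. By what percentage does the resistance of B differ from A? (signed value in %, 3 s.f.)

R ∝ L/d², so R_B/R_A = (1 − 27.7/100) × (1 + 34.8/100)⁻²
= 0.723 × 0.5503 = 0.3979
(R_B − R_A)/R_A = 0.3979 − 1 = -60.2%

-60.2%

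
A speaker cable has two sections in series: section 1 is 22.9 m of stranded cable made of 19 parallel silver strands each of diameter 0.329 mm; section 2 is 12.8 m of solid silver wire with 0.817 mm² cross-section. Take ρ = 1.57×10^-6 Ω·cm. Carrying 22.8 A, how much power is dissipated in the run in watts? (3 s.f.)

244 W

ρ = 1.57×10^-6 Ω·cm = 1.57×10^-8 Ω·m
Section 1: A_strand = π(1.6450e-04)² = 8.501e-08 m²; R₁ = ρL/(N·A_s) = (1.57×10^-8)(22.9)/(19×8.501e-08) = 0.2226 Ω
Section 2: A = 0.817 mm² = 8.170e-07 m²
R₂ = (1.57×10^-8)(12.8)/(8.170e-07) = 0.246 Ω
R = R₁ + R₂ = 0.4686 Ω
P = I²R = (22.8)² × 0.4686 = 244 W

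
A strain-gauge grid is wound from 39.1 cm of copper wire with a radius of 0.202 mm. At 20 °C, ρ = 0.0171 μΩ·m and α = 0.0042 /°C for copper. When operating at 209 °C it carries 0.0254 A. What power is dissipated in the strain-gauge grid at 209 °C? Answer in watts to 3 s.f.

ρ = 0.0171 μΩ·m = 1.71×10^-8 Ω·m
A = πr² = π(2.0200e-04 m)² = 1.282e-07 m²
R₍20₎ = ρL/A = (1.71×10^-8)(0.391)/(1.282e-07) = 0.05216 Ω
R₍209₎ = R₍20₎(1 + αΔT) = 0.05216 × (1 + 0.0042×189) = 0.09356 Ω
P = I²R = (0.0254)² × 0.09356 = 6.04×10^-5 W

6.04×10^-5 W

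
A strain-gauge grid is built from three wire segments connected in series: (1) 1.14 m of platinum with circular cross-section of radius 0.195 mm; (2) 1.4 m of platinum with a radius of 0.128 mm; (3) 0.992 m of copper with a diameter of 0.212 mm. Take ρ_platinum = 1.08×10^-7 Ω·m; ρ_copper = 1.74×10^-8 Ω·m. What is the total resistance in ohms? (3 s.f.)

4.46 Ω

Seg 1: A = πr² = π(1.9500e-04 m)² = 1.195e-07 m²
R_1 = (1.08×10^-7)(1.14)/(1.195e-07) = 1.031 Ω
Seg 2: A = πr² = π(1.2800e-04 m)² = 5.147e-08 m²
R_2 = (1.08×10^-7)(1.4)/(5.147e-08) = 2.938 Ω
Seg 3: A = π(d/2)² = π(1.0600e-04 m)² = 3.530e-08 m²
R_3 = (1.74×10^-8)(0.992)/(3.530e-08) = 0.489 Ω
R_total = R_1 + R_2 + R_3 = 4.46 Ω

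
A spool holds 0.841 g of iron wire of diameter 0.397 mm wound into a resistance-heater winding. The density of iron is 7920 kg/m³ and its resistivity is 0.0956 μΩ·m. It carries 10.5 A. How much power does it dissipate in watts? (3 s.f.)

73.0 W

ρ = 0.0956 μΩ·m = 9.56×10^-8 Ω·m
A = π(d/2)² = π(1.9850e-04 m)² = 1.2379e-07 m²
L = m/(density·A) = 8.410×10^-4/(7920×1.2379e-07) = 0.8578 m
R = ρL/A = (9.56×10^-8)(0.8578)/(1.2379e-07) = 0.6625 Ω
P = I²R = (10.5)² × 0.6625 = 73.0 W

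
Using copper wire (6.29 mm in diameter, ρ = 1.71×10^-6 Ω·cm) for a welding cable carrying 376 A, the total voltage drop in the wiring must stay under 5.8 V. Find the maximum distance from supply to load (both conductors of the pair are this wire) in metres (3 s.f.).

14.0 m

ρ = 1.71×10^-6 Ω·cm = 1.71×10^-8 Ω·m
A = π(d/2)² = π(3.1450e-03 m)² = 3.107e-05 m²
L_max = V_max·A/(2·ρI) = (5.8)(3.107e-05)/(2×1.71×10^-8×376) = 14.0 m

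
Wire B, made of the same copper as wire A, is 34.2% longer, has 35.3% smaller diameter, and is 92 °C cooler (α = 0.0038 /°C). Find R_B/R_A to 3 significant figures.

R ∝ ρL/d² with ρ ∝ (1+αΔT), so R_B/R_A = (1 + 34.2/100) × (1 − 35.3/100)⁻² × (1 − 0.0038×92)
= 1.342 × 2.389 × 0.6504 = 2.09

2.09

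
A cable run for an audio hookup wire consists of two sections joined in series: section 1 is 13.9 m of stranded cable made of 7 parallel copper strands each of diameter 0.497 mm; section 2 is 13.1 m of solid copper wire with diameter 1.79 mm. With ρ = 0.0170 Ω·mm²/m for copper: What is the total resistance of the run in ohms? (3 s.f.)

0.263 Ω

ρ = 0.0170 Ω·mm²/m = 1.70×10^-8 Ω·m
Section 1: A_strand = π(2.4850e-04)² = 1.940e-07 m²; R₁ = ρL/(N·A_s) = (1.70×10^-8)(13.9)/(7×1.940e-07) = 0.174 Ω
Section 2: A = π(d/2)² = π(8.9500e-04 m)² = 2.516e-06 m²
R₂ = (1.70×10^-8)(13.1)/(2.516e-06) = 0.0885 Ω
R = R₁ + R₂ = 0.263 Ω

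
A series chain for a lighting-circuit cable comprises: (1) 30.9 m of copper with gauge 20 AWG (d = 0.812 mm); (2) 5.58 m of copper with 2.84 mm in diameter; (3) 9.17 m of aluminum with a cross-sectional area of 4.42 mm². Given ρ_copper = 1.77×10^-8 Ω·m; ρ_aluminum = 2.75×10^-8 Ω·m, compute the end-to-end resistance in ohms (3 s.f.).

Seg 1: A = π(0.812/2 mm)² = π(4.0600e-04 m)² = 5.178e-07 m²
R_1 = (1.77×10^-8)(30.9)/(5.178e-07) = 1.056 Ω
Seg 2: A = π(d/2)² = π(1.4200e-03 m)² = 6.335e-06 m²
R_2 = (1.77×10^-8)(5.58)/(6.335e-06) = 0.01559 Ω
Seg 3: A = 4.42 mm² = 4.420e-06 m²
R_3 = (2.75×10^-8)(9.17)/(4.420e-06) = 0.05705 Ω
R_total = R_1 + R_2 + R_3 = 1.13 Ω

1.13 Ω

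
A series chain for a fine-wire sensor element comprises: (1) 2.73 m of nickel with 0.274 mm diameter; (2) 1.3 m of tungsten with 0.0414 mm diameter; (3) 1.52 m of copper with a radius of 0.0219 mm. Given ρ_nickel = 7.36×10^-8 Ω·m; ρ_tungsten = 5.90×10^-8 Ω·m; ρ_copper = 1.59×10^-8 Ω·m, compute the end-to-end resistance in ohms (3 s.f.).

Seg 1: A = π(d/2)² = π(1.3700e-04 m)² = 5.896e-08 m²
R_1 = (7.36×10^-8)(2.73)/(5.896e-08) = 3.408 Ω
Seg 2: A = π(d/2)² = π(2.0700e-05 m)² = 1.346e-09 m²
R_2 = (5.90×10^-8)(1.3)/(1.346e-09) = 56.98 Ω
Seg 3: A = πr² = π(2.1900e-05 m)² = 1.507e-09 m²
R_3 = (1.59×10^-8)(1.52)/(1.507e-09) = 16.04 Ω
R_total = R_1 + R_2 + R_3 = 76.4 Ω

76.4 Ω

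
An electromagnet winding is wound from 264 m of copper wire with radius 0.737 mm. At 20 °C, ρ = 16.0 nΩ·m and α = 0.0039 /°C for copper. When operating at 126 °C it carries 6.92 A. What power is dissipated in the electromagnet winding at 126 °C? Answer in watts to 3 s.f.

ρ = 16.0 nΩ·m = 1.60×10^-8 Ω·m
A = πr² = π(7.3700e-04 m)² = 1.706e-06 m²
R₍20₎ = ρL/A = (1.60×10^-8)(264)/(1.706e-06) = 2.475 Ω
R₍126₎ = R₍20₎(1 + αΔT) = 2.475 × (1 + 0.0039×106) = 3.499 Ω
P = I²R = (6.92)² × 3.499 = 168 W

168 W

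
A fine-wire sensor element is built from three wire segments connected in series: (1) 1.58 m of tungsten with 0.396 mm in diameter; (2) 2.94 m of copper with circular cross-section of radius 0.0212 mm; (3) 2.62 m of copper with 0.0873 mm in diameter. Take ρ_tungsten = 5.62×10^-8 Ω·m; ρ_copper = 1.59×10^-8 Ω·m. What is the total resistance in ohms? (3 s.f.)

40.8 Ω

Seg 1: A = π(d/2)² = π(1.9800e-04 m)² = 1.232e-07 m²
R_1 = (5.62×10^-8)(1.58)/(1.232e-07) = 0.721 Ω
Seg 2: A = πr² = π(2.1200e-05 m)² = 1.412e-09 m²
R_2 = (1.59×10^-8)(2.94)/(1.412e-09) = 33.11 Ω
Seg 3: A = π(d/2)² = π(4.3650e-05 m)² = 5.986e-09 m²
R_3 = (1.59×10^-8)(2.62)/(5.986e-09) = 6.96 Ω
R_total = R_1 + R_2 + R_3 = 40.8 Ω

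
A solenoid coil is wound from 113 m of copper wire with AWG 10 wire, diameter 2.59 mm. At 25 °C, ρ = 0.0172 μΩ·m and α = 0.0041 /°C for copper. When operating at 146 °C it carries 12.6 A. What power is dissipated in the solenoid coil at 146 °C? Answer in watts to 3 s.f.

87.6 W

ρ = 0.0172 μΩ·m = 1.72×10^-8 Ω·m
A = π(2.59/2 mm)² = π(1.2950e-03 m)² = 5.269e-06 m²
R₍25₎ = ρL/A = (1.72×10^-8)(113)/(5.269e-06) = 0.3689 Ω
R₍146₎ = R₍25₎(1 + αΔT) = 0.3689 × (1 + 0.0041×121) = 0.5519 Ω
P = I²R = (12.6)² × 0.5519 = 87.6 W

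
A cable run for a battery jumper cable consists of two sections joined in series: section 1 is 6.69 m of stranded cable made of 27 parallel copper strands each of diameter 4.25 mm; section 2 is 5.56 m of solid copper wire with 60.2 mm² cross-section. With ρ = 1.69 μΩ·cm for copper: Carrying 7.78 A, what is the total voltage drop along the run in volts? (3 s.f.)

0.0144 V

ρ = 1.69 μΩ·cm = 1.69×10^-8 Ω·m
Section 1: A_strand = π(2.1250e-03)² = 1.419e-05 m²; R₁ = ρL/(N·A_s) = (1.69×10^-8)(6.69)/(27×1.419e-05) = 2.952×10^-4 Ω
Section 2: A = 60.2 mm² = 6.020e-05 m²
R₂ = (1.69×10^-8)(5.56)/(6.020e-05) = 0.001561 Ω
R = R₁ + R₂ = 0.001856 Ω
V = IR = 7.78 × 0.001856 = 0.0144 V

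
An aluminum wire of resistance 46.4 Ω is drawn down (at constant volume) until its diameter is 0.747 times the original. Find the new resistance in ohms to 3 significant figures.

149 Ω

Volume constant ⇒ L' = L/r² with r = 0.747. R' = ρL'/A' = ρ(L/r²)/(πr²d₀²/4) = R/r⁴.
R' = 3.212 × 46.4 = 149 Ω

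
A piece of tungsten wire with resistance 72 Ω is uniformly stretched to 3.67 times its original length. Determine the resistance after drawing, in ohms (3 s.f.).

Volume constant ⇒ A' = A/k with k = 3.67. R' = ρ(kL)/(A/k) = k²R.
R' = 13.47 × 72 = 970 Ω

970 Ω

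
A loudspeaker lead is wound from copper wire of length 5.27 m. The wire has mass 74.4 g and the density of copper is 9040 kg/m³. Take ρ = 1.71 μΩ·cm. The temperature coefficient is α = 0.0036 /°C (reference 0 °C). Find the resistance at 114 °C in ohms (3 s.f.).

0.0814 Ω

ρ = 1.71 μΩ·cm = 1.71×10^-8 Ω·m
A = m/(density·L) = 0.0744/(9040×5.27) = 1.5617e-06 m²
R = ρL/A = (1.71×10^-8)(5.27)/(1.5617e-06) = 0.0577 Ω
R(114 °C) = 0.0577 × (1 + 0.0036×114) = 0.0814 Ω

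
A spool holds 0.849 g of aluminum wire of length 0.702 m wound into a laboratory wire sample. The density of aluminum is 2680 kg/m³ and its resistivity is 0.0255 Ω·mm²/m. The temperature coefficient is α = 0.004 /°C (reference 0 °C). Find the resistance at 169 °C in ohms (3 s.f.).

0.0665 Ω

ρ = 0.0255 Ω·mm²/m = 2.55×10^-8 Ω·m
A = m/(density·L) = 8.490×10^-4/(2680×0.702) = 4.5127e-07 m²
R = ρL/A = (2.55×10^-8)(0.702)/(4.5127e-07) = 0.03967 Ω
R(169 °C) = 0.03967 × (1 + 0.004×169) = 0.0665 Ω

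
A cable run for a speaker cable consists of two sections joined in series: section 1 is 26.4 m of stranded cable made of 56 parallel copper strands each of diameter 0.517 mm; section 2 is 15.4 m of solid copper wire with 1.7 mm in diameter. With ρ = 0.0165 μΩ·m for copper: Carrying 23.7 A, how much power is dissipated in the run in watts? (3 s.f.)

ρ = 0.0165 μΩ·m = 1.65×10^-8 Ω·m
Section 1: A_strand = π(2.5850e-04)² = 2.099e-07 m²; R₁ = ρL/(N·A_s) = (1.65×10^-8)(26.4)/(56×2.099e-07) = 0.03705 Ω
Section 2: A = π(d/2)² = π(8.5000e-04 m)² = 2.270e-06 m²
R₂ = (1.65×10^-8)(15.4)/(2.270e-06) = 0.1119 Ω
R = R₁ + R₂ = 0.149 Ω
P = I²R = (23.7)² × 0.149 = 83.7 W

83.7 W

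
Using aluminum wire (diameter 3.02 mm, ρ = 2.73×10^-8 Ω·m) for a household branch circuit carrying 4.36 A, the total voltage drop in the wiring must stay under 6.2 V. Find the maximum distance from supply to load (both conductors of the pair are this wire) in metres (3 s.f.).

A = π(d/2)² = π(1.5100e-03 m)² = 7.163e-06 m²
L_max = V_max·A/(2·ρI) = (6.2)(7.163e-06)/(2×2.73×10^-8×4.36) = 187 m

187 m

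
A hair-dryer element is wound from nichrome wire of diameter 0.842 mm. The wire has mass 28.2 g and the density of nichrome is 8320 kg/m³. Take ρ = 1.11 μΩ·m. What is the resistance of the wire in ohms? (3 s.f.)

ρ = 1.11 μΩ·m = 1.11×10^-6 Ω·m
A = π(d/2)² = π(4.2100e-04 m)² = 5.5682e-07 m²
L = m/(density·A) = 0.0282/(8320×5.5682e-07) = 6.087 m
R = ρL/A = (1.11×10^-6)(6.087)/(5.5682e-07) = 12.1 Ω

12.1 Ω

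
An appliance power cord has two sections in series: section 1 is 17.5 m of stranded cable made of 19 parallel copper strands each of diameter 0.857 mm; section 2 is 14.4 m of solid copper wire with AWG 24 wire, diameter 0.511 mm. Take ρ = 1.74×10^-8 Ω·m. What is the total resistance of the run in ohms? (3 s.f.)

1.25 Ω

Section 1: A_strand = π(4.2850e-04)² = 5.768e-07 m²; R₁ = ρL/(N·A_s) = (1.74×10^-8)(17.5)/(19×5.768e-07) = 0.02778 Ω
Section 2: A = π(0.511/2 mm)² = π(2.5550e-04 m)² = 2.051e-07 m²
R₂ = (1.74×10^-8)(14.4)/(2.051e-07) = 1.222 Ω
R = R₁ + R₂ = 1.25 Ω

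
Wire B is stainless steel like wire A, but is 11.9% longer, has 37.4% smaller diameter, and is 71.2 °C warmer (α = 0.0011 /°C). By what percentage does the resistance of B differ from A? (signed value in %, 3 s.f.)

R ∝ ρL/d² with ρ ∝ (1+αΔT), so R_B/R_A = (1 + 11.9/100) × (1 − 37.4/100)⁻² × (1 + 0.0011×71.2)
= 1.119 × 2.552 × 1.078 = 3.079
(R_B − R_A)/R_A = 3.079 − 1 = 208%

208%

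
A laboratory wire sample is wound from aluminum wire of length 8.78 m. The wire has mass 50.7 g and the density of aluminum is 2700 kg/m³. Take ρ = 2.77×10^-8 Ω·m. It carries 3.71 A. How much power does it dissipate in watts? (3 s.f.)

A = m/(density·L) = 0.0507/(2700×8.78) = 2.1387e-06 m²
R = ρL/A = (2.77×10^-8)(8.78)/(2.1387e-06) = 0.1137 Ω
P = I²R = (3.71)² × 0.1137 = 1.57 W

1.57 W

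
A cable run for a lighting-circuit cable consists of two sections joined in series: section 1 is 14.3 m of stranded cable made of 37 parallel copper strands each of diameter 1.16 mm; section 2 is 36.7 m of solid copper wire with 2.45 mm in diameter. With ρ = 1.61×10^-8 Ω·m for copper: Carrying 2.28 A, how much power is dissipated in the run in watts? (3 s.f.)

0.682 W

Section 1: A_strand = π(5.8000e-04)² = 1.057e-06 m²; R₁ = ρL/(N·A_s) = (1.61×10^-8)(14.3)/(37×1.057e-06) = 0.005888 Ω
Section 2: A = π(d/2)² = π(1.2250e-03 m)² = 4.714e-06 m²
R₂ = (1.61×10^-8)(36.7)/(4.714e-06) = 0.1253 Ω
R = R₁ + R₂ = 0.1312 Ω
P = I²R = (2.28)² × 0.1312 = 0.682 W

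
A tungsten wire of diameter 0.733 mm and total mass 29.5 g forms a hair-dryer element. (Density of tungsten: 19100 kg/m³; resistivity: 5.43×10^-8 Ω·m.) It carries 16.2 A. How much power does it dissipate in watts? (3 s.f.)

124 W

A = π(d/2)² = π(3.6650e-04 m)² = 4.2199e-07 m²
L = m/(density·A) = 0.0295/(19100×4.2199e-07) = 3.66 m
R = ρL/A = (5.43×10^-8)(3.66)/(4.2199e-07) = 0.471 Ω
P = I²R = (16.2)² × 0.471 = 124 W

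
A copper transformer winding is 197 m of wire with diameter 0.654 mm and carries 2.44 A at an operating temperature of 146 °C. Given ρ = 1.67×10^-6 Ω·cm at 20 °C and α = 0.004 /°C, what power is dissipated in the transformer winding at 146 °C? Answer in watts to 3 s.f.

87.7 W

ρ = 1.67×10^-6 Ω·cm = 1.67×10^-8 Ω·m
A = π(d/2)² = π(3.2700e-04 m)² = 3.359e-07 m²
R₍20₎ = ρL/A = (1.67×10^-8)(197)/(3.359e-07) = 9.793 Ω
R₍146₎ = R₍20₎(1 + αΔT) = 9.793 × (1 + 0.004×126) = 14.73 Ω
P = I²R = (2.44)² × 14.73 = 87.7 W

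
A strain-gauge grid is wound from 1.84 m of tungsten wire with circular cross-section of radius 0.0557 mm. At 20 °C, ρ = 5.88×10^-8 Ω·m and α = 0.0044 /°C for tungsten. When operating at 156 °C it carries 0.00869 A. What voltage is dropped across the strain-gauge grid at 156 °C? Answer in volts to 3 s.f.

A = πr² = π(5.5700e-05 m)² = 9.747e-09 m²
R₍20₎ = ρL/A = (5.88×10^-8)(1.84)/(9.747e-09) = 11.1 Ω
R₍156₎ = R₍20₎(1 + αΔT) = 11.1 × (1 + 0.0044×136) = 17.74 Ω
V = IR = 0.00869 × 17.74 = 0.154 V

0.154 V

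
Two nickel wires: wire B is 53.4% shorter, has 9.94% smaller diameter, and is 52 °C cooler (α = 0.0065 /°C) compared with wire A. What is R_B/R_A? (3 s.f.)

0.380

R ∝ ρL/d² with ρ ∝ (1+αΔT), so R_B/R_A = (1 − 53.4/100) × (1 − 9.94/100)⁻² × (1 − 0.0065×52)
= 0.466 × 1.233 × 0.662 = 0.380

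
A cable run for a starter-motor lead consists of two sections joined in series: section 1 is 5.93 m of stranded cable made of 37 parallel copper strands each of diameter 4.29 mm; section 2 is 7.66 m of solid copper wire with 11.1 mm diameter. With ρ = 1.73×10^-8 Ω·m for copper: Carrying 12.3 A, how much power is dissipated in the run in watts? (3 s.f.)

Section 1: A_strand = π(2.1450e-03)² = 1.445e-05 m²; R₁ = ρL/(N·A_s) = (1.73×10^-8)(5.93)/(37×1.445e-05) = 1.918×10^-4 Ω
Section 2: A = π(d/2)² = π(5.5500e-03 m)² = 9.677e-05 m²
R₂ = (1.73×10^-8)(7.66)/(9.677e-05) = 0.001369 Ω
R = R₁ + R₂ = 0.001561 Ω
P = I²R = (12.3)² × 0.001561 = 0.236 W

0.236 W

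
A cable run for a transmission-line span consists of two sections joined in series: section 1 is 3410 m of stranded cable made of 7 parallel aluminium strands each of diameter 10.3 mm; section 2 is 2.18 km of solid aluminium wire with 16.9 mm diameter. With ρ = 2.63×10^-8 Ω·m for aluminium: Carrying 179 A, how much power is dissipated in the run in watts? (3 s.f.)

13100 W

Section 1: A_strand = π(5.1500e-03)² = 8.332e-05 m²; R₁ = ρL/(N·A_s) = (2.63×10^-8)(3410)/(7×8.332e-05) = 0.1538 Ω
Section 2: A = π(d/2)² = π(8.4500e-03 m)² = 2.243e-04 m²
R₂ = (2.63×10^-8)(2180)/(2.243e-04) = 0.2556 Ω
R = R₁ + R₂ = 0.4094 Ω
P = I²R = (179)² × 0.4094 = 13100 W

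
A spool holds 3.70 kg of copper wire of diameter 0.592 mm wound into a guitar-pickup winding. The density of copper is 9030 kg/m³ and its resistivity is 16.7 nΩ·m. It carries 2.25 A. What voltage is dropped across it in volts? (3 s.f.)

203 V

ρ = 16.7 nΩ·m = 1.67×10^-8 Ω·m
A = π(d/2)² = π(2.9600e-04 m)² = 2.7525e-07 m²
L = m/(density·A) = 3.7/(9030×2.7525e-07) = 1489 m
R = ρL/A = (1.67×10^-8)(1489)/(2.7525e-07) = 90.32 Ω
V = IR = 2.25 × 90.32 = 203 V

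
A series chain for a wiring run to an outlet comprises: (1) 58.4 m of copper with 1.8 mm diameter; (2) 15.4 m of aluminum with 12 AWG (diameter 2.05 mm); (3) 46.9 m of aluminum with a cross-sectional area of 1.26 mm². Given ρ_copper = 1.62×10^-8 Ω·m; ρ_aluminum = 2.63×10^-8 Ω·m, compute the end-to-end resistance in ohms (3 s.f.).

Seg 1: A = π(d/2)² = π(9.0000e-04 m)² = 2.545e-06 m²
R_1 = (1.62×10^-8)(58.4)/(2.545e-06) = 0.3718 Ω
Seg 2: A = π(2.05/2 mm)² = π(1.0250e-03 m)² = 3.301e-06 m²
R_2 = (2.63×10^-8)(15.4)/(3.301e-06) = 0.1227 Ω
Seg 3: A = 1.26 mm² = 1.260e-06 m²
R_3 = (2.63×10^-8)(46.9)/(1.260e-06) = 0.9789 Ω
R_total = R_1 + R_2 + R_3 = 1.47 Ω

1.47 Ω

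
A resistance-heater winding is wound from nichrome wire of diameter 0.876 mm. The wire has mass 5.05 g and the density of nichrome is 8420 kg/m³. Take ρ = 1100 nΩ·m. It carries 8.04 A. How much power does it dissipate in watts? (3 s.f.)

117 W

ρ = 1100 nΩ·m = 1.10×10^-6 Ω·m
A = π(d/2)² = π(4.3800e-04 m)² = 6.0270e-07 m²
L = m/(density·A) = 0.00505/(8420×6.0270e-07) = 0.9951 m
R = ρL/A = (1.10×10^-6)(0.9951)/(6.0270e-07) = 1.816 Ω
P = I²R = (8.04)² × 1.816 = 117 W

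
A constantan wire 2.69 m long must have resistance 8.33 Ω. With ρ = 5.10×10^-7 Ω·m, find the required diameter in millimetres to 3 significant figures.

0.458 mm

A = ρL/R = (5.10×10^-7)(2.69)/(8.33) = 1.647e-07 m²
d = 2√(A/π) = 4.579e-04 m = 0.458 mm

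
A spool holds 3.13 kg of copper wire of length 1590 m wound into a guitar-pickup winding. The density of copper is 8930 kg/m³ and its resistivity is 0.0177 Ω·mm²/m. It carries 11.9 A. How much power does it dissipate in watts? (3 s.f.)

ρ = 0.0177 Ω·mm²/m = 1.77×10^-8 Ω·m
A = m/(density·L) = 3.13/(8930×1590) = 2.2044e-07 m²
R = ρL/A = (1.77×10^-8)(1590)/(2.2044e-07) = 127.7 Ω
P = I²R = (11.9)² × 127.7 = 18100 W

18100 W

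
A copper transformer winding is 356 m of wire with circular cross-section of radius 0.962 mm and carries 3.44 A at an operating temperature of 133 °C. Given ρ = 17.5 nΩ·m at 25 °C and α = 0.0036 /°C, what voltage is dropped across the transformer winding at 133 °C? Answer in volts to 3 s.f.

ρ = 17.5 nΩ·m = 1.75×10^-8 Ω·m
A = πr² = π(9.6200e-04 m)² = 2.907e-06 m²
R₍25₎ = ρL/A = (1.75×10^-8)(356)/(2.907e-06) = 2.143 Ω
R₍133₎ = R₍25₎(1 + αΔT) = 2.143 × (1 + 0.0036×108) = 2.976 Ω
V = IR = 3.44 × 2.976 = 10.2 V

10.2 V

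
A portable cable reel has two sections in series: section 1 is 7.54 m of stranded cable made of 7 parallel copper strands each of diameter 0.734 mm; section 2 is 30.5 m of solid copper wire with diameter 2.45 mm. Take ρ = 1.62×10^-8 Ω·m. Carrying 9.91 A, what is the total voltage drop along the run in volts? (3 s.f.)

Section 1: A_strand = π(3.6700e-04)² = 4.231e-07 m²; R₁ = ρL/(N·A_s) = (1.62×10^-8)(7.54)/(7×4.231e-07) = 0.04124 Ω
Section 2: A = π(d/2)² = π(1.2250e-03 m)² = 4.714e-06 m²
R₂ = (1.62×10^-8)(30.5)/(4.714e-06) = 0.1048 Ω
R = R₁ + R₂ = 0.146 Ω
V = IR = 9.91 × 0.146 = 1.45 V

1.45 V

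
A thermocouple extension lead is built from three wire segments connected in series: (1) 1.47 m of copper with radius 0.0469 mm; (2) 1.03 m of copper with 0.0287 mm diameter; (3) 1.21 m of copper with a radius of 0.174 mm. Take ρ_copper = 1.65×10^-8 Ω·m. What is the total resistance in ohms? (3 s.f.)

30.0 Ω

Seg 1: A = πr² = π(4.6900e-05 m)² = 6.910e-09 m²
R_1 = (1.65×10^-8)(1.47)/(6.910e-09) = 3.51 Ω
Seg 2: A = π(d/2)² = π(1.4350e-05 m)² = 6.469e-10 m²
R_2 = (1.65×10^-8)(1.03)/(6.469e-10) = 26.27 Ω
Seg 3: A = πr² = π(1.7400e-04 m)² = 9.511e-08 m²
R_3 = (1.65×10^-8)(1.21)/(9.511e-08) = 0.2099 Ω
R_total = R_1 + R_2 + R_3 = 30.0 Ω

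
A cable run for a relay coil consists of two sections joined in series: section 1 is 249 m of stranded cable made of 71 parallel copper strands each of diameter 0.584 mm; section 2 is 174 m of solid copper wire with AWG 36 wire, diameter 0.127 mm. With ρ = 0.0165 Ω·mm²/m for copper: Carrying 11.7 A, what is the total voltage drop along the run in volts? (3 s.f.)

ρ = 0.0165 Ω·mm²/m = 1.65×10^-8 Ω·m
Section 1: A_strand = π(2.9200e-04)² = 2.679e-07 m²; R₁ = ρL/(N·A_s) = (1.65×10^-8)(249)/(71×2.679e-07) = 0.216 Ω
Section 2: A = π(0.127/2 mm)² = π(6.3500e-05 m)² = 1.267e-08 m²
R₂ = (1.65×10^-8)(174)/(1.267e-08) = 226.6 Ω
R = R₁ + R₂ = 226.9 Ω
V = IR = 11.7 × 226.9 = 2650 V

2650 V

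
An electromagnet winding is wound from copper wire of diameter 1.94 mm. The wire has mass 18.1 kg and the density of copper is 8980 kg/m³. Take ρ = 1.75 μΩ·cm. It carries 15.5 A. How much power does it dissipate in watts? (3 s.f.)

970 W

ρ = 1.75 μΩ·cm = 1.75×10^-8 Ω·m
A = π(d/2)² = π(9.7000e-04 m)² = 2.9559e-06 m²
L = m/(density·A) = 18.1/(8980×2.9559e-06) = 681.9 m
R = ρL/A = (1.75×10^-8)(681.9)/(2.9559e-06) = 4.037 Ω
P = I²R = (15.5)² × 4.037 = 970 W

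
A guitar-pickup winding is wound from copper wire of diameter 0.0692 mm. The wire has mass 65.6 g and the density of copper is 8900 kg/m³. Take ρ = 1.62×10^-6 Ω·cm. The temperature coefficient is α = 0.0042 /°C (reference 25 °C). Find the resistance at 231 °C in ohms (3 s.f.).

15700 Ω

ρ = 1.62×10^-6 Ω·cm = 1.62×10^-8 Ω·m
A = π(d/2)² = π(3.4600e-05 m)² = 3.7610e-09 m²
L = m/(density·A) = 0.0656/(8900×3.7610e-09) = 1960 m
R = ρL/A = (1.62×10^-8)(1960)/(3.7610e-09) = 8442 Ω
R(231 °C) = 8442 × (1 + 0.0042×206) = 15700 Ω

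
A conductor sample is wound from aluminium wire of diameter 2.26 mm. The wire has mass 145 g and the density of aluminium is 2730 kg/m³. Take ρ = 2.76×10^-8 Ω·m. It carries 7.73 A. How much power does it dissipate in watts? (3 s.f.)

5.44 W

A = π(d/2)² = π(1.1300e-03 m)² = 4.0115e-06 m²
L = m/(density·A) = 0.145/(2730×4.0115e-06) = 13.24 m
R = ρL/A = (2.76×10^-8)(13.24)/(4.0115e-06) = 0.0911 Ω
P = I²R = (7.73)² × 0.0911 = 5.44 W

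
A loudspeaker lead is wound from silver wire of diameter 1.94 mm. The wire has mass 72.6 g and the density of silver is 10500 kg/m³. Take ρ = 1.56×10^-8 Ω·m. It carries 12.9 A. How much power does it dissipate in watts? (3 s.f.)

A = π(d/2)² = π(9.7000e-04 m)² = 2.9559e-06 m²
L = m/(density·A) = 0.0726/(10500×2.9559e-06) = 2.339 m
R = ρL/A = (1.56×10^-8)(2.339)/(2.9559e-06) = 0.01234 Ω
P = I²R = (12.9)² × 0.01234 = 2.05 W

2.05 W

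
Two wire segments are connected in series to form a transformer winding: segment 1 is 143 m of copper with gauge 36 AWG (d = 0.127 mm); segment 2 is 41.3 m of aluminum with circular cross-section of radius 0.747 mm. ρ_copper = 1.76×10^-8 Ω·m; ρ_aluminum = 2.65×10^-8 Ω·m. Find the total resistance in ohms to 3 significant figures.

199 Ω

Segment 1: A = π(0.127/2 mm)² = π(6.3500e-05 m)² = 1.267e-08 m²
R₁ = ρL/A = (1.76×10^-8)(143)/(1.267e-08) = 198.7 Ω
Segment 2: A = πr² = π(7.4700e-04 m)² = 1.753e-06 m²
R₂ = (2.65×10^-8)(41.3)/(1.753e-06) = 0.6243 Ω
R = R₁ + R₂ = 199 Ω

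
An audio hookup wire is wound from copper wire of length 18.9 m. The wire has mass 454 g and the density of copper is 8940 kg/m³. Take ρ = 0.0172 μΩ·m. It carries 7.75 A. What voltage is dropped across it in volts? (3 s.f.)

ρ = 0.0172 μΩ·m = 1.72×10^-8 Ω·m
A = m/(density·L) = 0.454/(8940×18.9) = 2.6869e-06 m²
R = ρL/A = (1.72×10^-8)(18.9)/(2.6869e-06) = 0.121 Ω
V = IR = 7.75 × 0.121 = 0.938 V

0.938 V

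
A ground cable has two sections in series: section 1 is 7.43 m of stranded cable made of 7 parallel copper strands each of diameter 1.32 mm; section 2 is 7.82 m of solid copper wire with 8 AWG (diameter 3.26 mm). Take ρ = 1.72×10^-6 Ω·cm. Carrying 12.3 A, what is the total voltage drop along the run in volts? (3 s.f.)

0.362 V

ρ = 1.72×10^-6 Ω·cm = 1.72×10^-8 Ω·m
Section 1: A_strand = π(6.6000e-04)² = 1.368e-06 m²; R₁ = ρL/(N·A_s) = (1.72×10^-8)(7.43)/(7×1.368e-06) = 0.01334 Ω
Section 2: A = π(3.26/2 mm)² = π(1.6300e-03 m)² = 8.347e-06 m²
R₂ = (1.72×10^-8)(7.82)/(8.347e-06) = 0.01611 Ω
R = R₁ + R₂ = 0.02946 Ω
V = IR = 12.3 × 0.02946 = 0.362 V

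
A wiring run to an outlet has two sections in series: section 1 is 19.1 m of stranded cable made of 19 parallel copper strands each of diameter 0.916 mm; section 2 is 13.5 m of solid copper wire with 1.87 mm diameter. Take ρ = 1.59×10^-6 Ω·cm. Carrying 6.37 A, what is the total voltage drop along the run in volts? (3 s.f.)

ρ = 1.59×10^-6 Ω·cm = 1.59×10^-8 Ω·m
Section 1: A_strand = π(4.5800e-04)² = 6.590e-07 m²; R₁ = ρL/(N·A_s) = (1.59×10^-8)(19.1)/(19×6.590e-07) = 0.02425 Ω
Section 2: A = π(d/2)² = π(9.3500e-04 m)² = 2.746e-06 m²
R₂ = (1.59×10^-8)(13.5)/(2.746e-06) = 0.07816 Ω
R = R₁ + R₂ = 0.1024 Ω
V = IR = 6.37 × 0.1024 = 0.652 V

0.652 V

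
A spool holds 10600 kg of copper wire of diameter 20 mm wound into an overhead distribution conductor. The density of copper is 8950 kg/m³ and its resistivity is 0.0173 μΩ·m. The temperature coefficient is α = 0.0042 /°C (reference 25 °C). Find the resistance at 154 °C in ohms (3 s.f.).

ρ = 0.0173 μΩ·m = 1.73×10^-8 Ω·m
A = π(d/2)² = π(1.0000e-02 m)² = 3.1416e-04 m²
L = m/(density·A) = 10600/(8950×3.1416e-04) = 3770 m
R = ρL/A = (1.73×10^-8)(3770)/(3.1416e-04) = 0.2076 Ω
R(154 °C) = 0.2076 × (1 + 0.0042×129) = 0.320 Ω

0.320 Ω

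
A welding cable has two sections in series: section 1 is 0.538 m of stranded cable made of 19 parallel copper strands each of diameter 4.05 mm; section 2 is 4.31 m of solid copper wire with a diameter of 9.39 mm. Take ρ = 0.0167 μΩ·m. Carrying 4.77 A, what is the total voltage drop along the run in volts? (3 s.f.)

ρ = 0.0167 μΩ·m = 1.67×10^-8 Ω·m
Section 1: A_strand = π(2.0250e-03)² = 1.288e-05 m²; R₁ = ρL/(N·A_s) = (1.67×10^-8)(0.538)/(19×1.288e-05) = 3.671×10^-5 Ω
Section 2: A = π(d/2)² = π(4.6950e-03 m)² = 6.925e-05 m²
R₂ = (1.67×10^-8)(4.31)/(6.925e-05) = 0.001039 Ω
R = R₁ + R₂ = 0.001076 Ω
V = IR = 4.77 × 0.001076 = 0.00513 V

0.00513 V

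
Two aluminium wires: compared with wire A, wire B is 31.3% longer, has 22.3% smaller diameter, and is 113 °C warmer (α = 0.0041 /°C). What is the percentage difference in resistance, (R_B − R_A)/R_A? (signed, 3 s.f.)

R ∝ ρL/d² with ρ ∝ (1+αΔT), so R_B/R_A = (1 + 31.3/100) × (1 − 22.3/100)⁻² × (1 + 0.0041×113)
= 1.313 × 1.656 × 1.463 = 3.182
(R_B − R_A)/R_A = 3.182 − 1 = 218%

218%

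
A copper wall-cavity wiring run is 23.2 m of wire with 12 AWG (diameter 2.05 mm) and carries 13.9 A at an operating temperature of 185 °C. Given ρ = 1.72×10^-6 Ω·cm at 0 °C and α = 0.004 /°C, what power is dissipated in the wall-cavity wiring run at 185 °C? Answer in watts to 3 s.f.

40.6 W

ρ = 1.72×10^-6 Ω·cm = 1.72×10^-8 Ω·m
A = π(2.05/2 mm)² = π(1.0250e-03 m)² = 3.301e-06 m²
R₍0₎ = ρL/A = (1.72×10^-8)(23.2)/(3.301e-06) = 0.1209 Ω
R₍185₎ = R₍0₎(1 + αΔT) = 0.1209 × (1 + 0.004×185) = 0.2104 Ω
P = I²R = (13.9)² × 0.2104 = 40.6 W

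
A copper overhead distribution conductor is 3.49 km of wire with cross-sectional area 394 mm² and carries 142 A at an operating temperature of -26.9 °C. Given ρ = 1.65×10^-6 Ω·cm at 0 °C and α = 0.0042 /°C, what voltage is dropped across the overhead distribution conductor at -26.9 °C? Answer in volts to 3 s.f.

ρ = 1.65×10^-6 Ω·cm = 1.65×10^-8 Ω·m
A = 394 mm² = 3.940e-04 m²
R₍0₎ = ρL/A = (1.65×10^-8)(3490)/(3.940e-04) = 0.1462 Ω
R₍-26.9₎ = R₍0₎(1 + αΔT) = 0.1462 × (1 + 0.0042×-26.9) = 0.1296 Ω
V = IR = 142 × 0.1296 = 18.4 V

18.4 V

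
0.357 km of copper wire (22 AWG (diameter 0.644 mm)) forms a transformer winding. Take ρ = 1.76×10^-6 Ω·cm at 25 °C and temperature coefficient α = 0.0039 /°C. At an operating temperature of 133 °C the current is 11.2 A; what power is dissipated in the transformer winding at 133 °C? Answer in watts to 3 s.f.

3440 W

ρ = 1.76×10^-6 Ω·cm = 1.76×10^-8 Ω·m
A = π(0.644/2 mm)² = π(3.2200e-04 m)² = 3.257e-07 m²
R₍25₎ = ρL/A = (1.76×10^-8)(357)/(3.257e-07) = 19.29 Ω
R₍133₎ = R₍25₎(1 + αΔT) = 19.29 × (1 + 0.0039×108) = 27.41 Ω
P = I²R = (11.2)² × 27.41 = 3440 W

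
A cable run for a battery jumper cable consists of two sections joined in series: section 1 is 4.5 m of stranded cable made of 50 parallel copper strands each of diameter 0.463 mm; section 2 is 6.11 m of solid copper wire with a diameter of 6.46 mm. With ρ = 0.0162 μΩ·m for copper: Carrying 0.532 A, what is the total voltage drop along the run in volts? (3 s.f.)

ρ = 0.0162 μΩ·m = 1.62×10^-8 Ω·m
Section 1: A_strand = π(2.3150e-04)² = 1.684e-07 m²; R₁ = ρL/(N·A_s) = (1.62×10^-8)(4.5)/(50×1.684e-07) = 0.00866 Ω
Section 2: A = π(d/2)² = π(3.2300e-03 m)² = 3.278e-05 m²
R₂ = (1.62×10^-8)(6.11)/(3.278e-05) = 0.00302 Ω
R = R₁ + R₂ = 0.01168 Ω
V = IR = 0.532 × 0.01168 = 0.00621 V

0.00621 V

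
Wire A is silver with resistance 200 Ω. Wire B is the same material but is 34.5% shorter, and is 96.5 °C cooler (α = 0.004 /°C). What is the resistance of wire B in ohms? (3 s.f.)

R ∝ ρL/d² with ρ ∝ (1+αΔT), so R_B/R_A = (1 − 34.5/100) × (1 − 0.004×96.5)
= 0.655 × 0.614 = 0.4022
R_B = 0.4022 × 200 = 80.4 Ω

80.4 Ω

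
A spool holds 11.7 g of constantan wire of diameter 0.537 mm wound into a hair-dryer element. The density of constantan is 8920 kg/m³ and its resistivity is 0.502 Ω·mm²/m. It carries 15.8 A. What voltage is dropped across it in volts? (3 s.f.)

203 V

ρ = 0.502 Ω·mm²/m = 5.02×10^-7 Ω·m
A = π(d/2)² = π(2.6850e-04 m)² = 2.2648e-07 m²
L = m/(density·A) = 0.0117/(8920×2.2648e-07) = 5.791 m
R = ρL/A = (5.02×10^-7)(5.791)/(2.2648e-07) = 12.84 Ω
V = IR = 15.8 × 12.84 = 203 V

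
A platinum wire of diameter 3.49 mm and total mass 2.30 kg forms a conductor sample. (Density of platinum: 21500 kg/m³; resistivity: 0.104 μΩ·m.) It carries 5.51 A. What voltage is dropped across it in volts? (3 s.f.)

ρ = 0.104 μΩ·m = 1.04×10^-7 Ω·m
A = π(d/2)² = π(1.7450e-03 m)² = 9.5662e-06 m²
L = m/(density·A) = 2.3/(21500×9.5662e-06) = 11.18 m
R = ρL/A = (1.04×10^-7)(11.18)/(9.5662e-06) = 0.1216 Ω
V = IR = 5.51 × 0.1216 = 0.670 V

0.670 V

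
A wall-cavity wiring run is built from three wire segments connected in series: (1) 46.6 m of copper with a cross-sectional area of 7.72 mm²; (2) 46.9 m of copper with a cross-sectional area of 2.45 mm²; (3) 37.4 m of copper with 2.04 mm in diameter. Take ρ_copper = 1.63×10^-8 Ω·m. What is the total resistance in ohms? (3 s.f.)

Seg 1: A = 7.72 mm² = 7.720e-06 m²
R_1 = (1.63×10^-8)(46.6)/(7.720e-06) = 0.09839 Ω
Seg 2: A = 2.45 mm² = 2.450e-06 m²
R_2 = (1.63×10^-8)(46.9)/(2.450e-06) = 0.312 Ω
Seg 3: A = π(d/2)² = π(1.0200e-03 m)² = 3.269e-06 m²
R_3 = (1.63×10^-8)(37.4)/(3.269e-06) = 0.1865 Ω
R_total = R_1 + R_2 + R_3 = 0.597 Ω

0.597 Ω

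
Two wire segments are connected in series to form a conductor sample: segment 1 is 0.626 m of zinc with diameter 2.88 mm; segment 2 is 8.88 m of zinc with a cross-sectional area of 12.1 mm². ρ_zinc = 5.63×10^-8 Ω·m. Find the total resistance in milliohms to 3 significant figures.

46.7 mΩ

Segment 1: A = π(d/2)² = π(1.4400e-03 m)² = 6.514e-06 m²
R₁ = ρL/A = (5.63×10^-8)(0.626)/(6.514e-06) = 0.00541 Ω
Segment 2: A = 12.1 mm² = 1.210e-05 m²
R₂ = (5.63×10^-8)(8.88)/(1.210e-05) = 0.04132 Ω
R = R₁ + R₂ = 46.7 mΩ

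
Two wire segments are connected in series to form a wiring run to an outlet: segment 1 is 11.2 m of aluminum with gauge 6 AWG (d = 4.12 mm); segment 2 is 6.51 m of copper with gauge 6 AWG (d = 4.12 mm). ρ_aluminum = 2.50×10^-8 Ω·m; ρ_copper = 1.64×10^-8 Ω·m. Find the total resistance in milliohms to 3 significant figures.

Segment 1: A = π(4.12/2 mm)² = π(2.0600e-03 m)² = 1.333e-05 m²
R₁ = ρL/A = (2.50×10^-8)(11.2)/(1.333e-05) = 0.021 Ω
R₂ = (1.64×10^-8)(6.51)/(1.333e-05) = 0.008008 Ω
R = R₁ + R₂ = 29.0 mΩ

29.0 mΩ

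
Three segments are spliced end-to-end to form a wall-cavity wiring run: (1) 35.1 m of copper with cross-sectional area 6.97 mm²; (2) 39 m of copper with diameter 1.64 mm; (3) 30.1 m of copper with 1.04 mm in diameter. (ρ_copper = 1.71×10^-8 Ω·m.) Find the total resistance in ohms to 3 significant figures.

Seg 1: A = 6.97 mm² = 6.970e-06 m²
R_1 = (1.71×10^-8)(35.1)/(6.970e-06) = 0.08611 Ω
Seg 2: A = π(d/2)² = π(8.2000e-04 m)² = 2.112e-06 m²
R_2 = (1.71×10^-8)(39)/(2.112e-06) = 0.3157 Ω
Seg 3: A = π(d/2)² = π(5.2000e-04 m)² = 8.495e-07 m²
R_3 = (1.71×10^-8)(30.1)/(8.495e-07) = 0.6059 Ω
R_total = R_1 + R_2 + R_3 = 1.01 Ω

1.01 Ω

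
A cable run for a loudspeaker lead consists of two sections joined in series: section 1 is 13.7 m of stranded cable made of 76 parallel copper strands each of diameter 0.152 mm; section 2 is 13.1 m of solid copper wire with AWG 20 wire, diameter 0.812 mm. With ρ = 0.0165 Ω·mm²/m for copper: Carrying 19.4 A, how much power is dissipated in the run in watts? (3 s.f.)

219 W

ρ = 0.0165 Ω·mm²/m = 1.65×10^-8 Ω·m
Section 1: A_strand = π(7.6000e-05)² = 1.815e-08 m²; R₁ = ρL/(N·A_s) = (1.65×10^-8)(13.7)/(76×1.815e-08) = 0.1639 Ω
Section 2: A = π(0.812/2 mm)² = π(4.0600e-04 m)² = 5.178e-07 m²
R₂ = (1.65×10^-8)(13.1)/(5.178e-07) = 0.4174 Ω
R = R₁ + R₂ = 0.5813 Ω
P = I²R = (19.4)² × 0.5813 = 219 W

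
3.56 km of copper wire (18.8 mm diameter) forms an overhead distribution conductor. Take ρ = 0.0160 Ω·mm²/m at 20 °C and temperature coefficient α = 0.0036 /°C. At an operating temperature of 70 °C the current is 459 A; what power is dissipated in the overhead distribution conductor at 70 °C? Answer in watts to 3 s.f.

51000 W

ρ = 0.0160 Ω·mm²/m = 1.60×10^-8 Ω·m
A = π(d/2)² = π(9.4000e-03 m)² = 2.776e-04 m²
R₍20₎ = ρL/A = (1.60×10^-8)(3560)/(2.776e-04) = 0.2052 Ω
R₍70₎ = R₍20₎(1 + αΔT) = 0.2052 × (1 + 0.0036×50) = 0.2421 Ω
P = I²R = (459)² × 0.2421 = 51000 W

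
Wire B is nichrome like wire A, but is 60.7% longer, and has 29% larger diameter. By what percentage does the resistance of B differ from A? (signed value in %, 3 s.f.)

R ∝ L/d², so R_B/R_A = (1 + 60.7/100) × (1 + 29/100)⁻²
= 1.607 × 0.6009 = 0.9657
(R_B − R_A)/R_A = 0.9657 − 1 = -3.43%

-3.43%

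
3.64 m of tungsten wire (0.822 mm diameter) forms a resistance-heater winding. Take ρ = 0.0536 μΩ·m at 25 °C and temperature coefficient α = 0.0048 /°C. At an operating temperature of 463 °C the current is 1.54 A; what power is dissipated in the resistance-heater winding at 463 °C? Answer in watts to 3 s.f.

2.71 W

ρ = 0.0536 μΩ·m = 5.36×10^-8 Ω·m
A = π(d/2)² = π(4.1100e-04 m)² = 5.307e-07 m²
R₍25₎ = ρL/A = (5.36×10^-8)(3.64)/(5.307e-07) = 0.3676 Ω
R₍463₎ = R₍25₎(1 + αΔT) = 0.3676 × (1 + 0.0048×438) = 1.141 Ω
P = I²R = (1.54)² × 1.141 = 2.71 W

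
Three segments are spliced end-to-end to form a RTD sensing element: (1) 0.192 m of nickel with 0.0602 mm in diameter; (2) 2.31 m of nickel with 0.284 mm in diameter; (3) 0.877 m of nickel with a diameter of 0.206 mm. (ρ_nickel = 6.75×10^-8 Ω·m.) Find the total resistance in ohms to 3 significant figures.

Seg 1: A = π(d/2)² = π(3.0100e-05 m)² = 2.846e-09 m²
R_1 = (6.75×10^-8)(0.192)/(2.846e-09) = 4.553 Ω
Seg 2: A = π(d/2)² = π(1.4200e-04 m)² = 6.335e-08 m²
R_2 = (6.75×10^-8)(2.31)/(6.335e-08) = 2.461 Ω
Seg 3: A = π(d/2)² = π(1.0300e-04 m)² = 3.333e-08 m²
R_3 = (6.75×10^-8)(0.877)/(3.333e-08) = 1.776 Ω
R_total = R_1 + R_2 + R_3 = 8.79 Ω

8.79 Ω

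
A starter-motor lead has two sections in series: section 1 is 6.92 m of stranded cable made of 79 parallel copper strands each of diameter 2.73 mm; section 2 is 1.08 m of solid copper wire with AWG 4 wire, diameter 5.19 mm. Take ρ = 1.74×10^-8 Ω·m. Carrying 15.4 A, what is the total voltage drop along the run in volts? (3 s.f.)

Section 1: A_strand = π(1.3650e-03)² = 5.853e-06 m²; R₁ = ρL/(N·A_s) = (1.74×10^-8)(6.92)/(79×5.853e-06) = 2.604×10^-4 Ω
Section 2: A = π(5.19/2 mm)² = π(2.5950e-03 m)² = 2.116e-05 m²
R₂ = (1.74×10^-8)(1.08)/(2.116e-05) = 8.883×10^-4 Ω
R = R₁ + R₂ = 0.001149 Ω
V = IR = 15.4 × 0.001149 = 0.0177 V

0.0177 V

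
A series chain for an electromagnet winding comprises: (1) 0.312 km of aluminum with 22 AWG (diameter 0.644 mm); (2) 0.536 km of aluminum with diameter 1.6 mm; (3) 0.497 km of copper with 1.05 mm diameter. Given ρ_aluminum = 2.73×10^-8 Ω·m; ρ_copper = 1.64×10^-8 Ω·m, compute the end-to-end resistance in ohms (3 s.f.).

42.8 Ω

Seg 1: A = π(0.644/2 mm)² = π(3.2200e-04 m)² = 3.257e-07 m²
R_1 = (2.73×10^-8)(312)/(3.257e-07) = 26.15 Ω
Seg 2: A = π(d/2)² = π(8.0000e-04 m)² = 2.011e-06 m²
R_2 = (2.73×10^-8)(536)/(2.011e-06) = 7.278 Ω
Seg 3: A = π(d/2)² = π(5.2500e-04 m)² = 8.659e-07 m²
R_3 = (1.64×10^-8)(497)/(8.659e-07) = 9.413 Ω
R_total = R_1 + R_2 + R_3 = 42.8 Ω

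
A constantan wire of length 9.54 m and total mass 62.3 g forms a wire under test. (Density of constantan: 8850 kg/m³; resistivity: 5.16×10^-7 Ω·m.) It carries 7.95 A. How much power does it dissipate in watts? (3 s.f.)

A = m/(density·L) = 0.0623/(8850×9.54) = 7.3790e-07 m²
R = ρL/A = (5.16×10^-7)(9.54)/(7.3790e-07) = 6.671 Ω
P = I²R = (7.95)² × 6.671 = 422 W

422 W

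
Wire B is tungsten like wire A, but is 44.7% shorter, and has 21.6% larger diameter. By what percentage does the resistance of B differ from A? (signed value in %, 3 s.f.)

-62.6%

R ∝ L/d², so R_B/R_A = (1 − 44.7/100) × (1 + 21.6/100)⁻²
= 0.553 × 0.6763 = 0.374
(R_B − R_A)/R_A = 0.374 − 1 = -62.6%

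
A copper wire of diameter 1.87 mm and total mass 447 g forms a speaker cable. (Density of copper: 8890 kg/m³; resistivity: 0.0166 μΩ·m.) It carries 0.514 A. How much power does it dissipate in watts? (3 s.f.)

0.0292 W

ρ = 0.0166 μΩ·m = 1.66×10^-8 Ω·m
A = π(d/2)² = π(9.3500e-04 m)² = 2.7465e-06 m²
L = m/(density·A) = 0.447/(8890×2.7465e-06) = 18.31 m
R = ρL/A = (1.66×10^-8)(18.31)/(2.7465e-06) = 0.1107 Ω
P = I²R = (0.514)² × 0.1107 = 0.0292 W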